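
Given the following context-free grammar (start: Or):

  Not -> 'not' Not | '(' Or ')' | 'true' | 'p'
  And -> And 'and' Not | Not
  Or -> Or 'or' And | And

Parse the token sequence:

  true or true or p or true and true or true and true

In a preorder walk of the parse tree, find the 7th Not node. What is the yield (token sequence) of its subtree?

true

[Or [Or [Or [Or [Or [And [Not true]]] or [And [Not true]]] or [And [Not p]]] or [And [And [Not true]] and [Not true]]] or [And [And [Not true]] and [Not true]]]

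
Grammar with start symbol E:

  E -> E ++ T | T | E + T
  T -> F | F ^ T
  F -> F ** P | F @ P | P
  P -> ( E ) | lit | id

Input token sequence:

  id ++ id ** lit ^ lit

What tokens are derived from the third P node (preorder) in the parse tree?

lit

[E [E [T [F [P id]]]] ++ [T [F [F [P id]] ** [P lit]] ^ [T [F [P lit]]]]]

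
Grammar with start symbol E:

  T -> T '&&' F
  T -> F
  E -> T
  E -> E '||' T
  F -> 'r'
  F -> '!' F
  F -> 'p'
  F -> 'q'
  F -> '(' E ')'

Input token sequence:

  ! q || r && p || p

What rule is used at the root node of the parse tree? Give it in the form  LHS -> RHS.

[E [E [E [T [F ! [F q]]]] || [T [T [F r]] && [F p]]] || [T [F p]]]

E -> E '||' T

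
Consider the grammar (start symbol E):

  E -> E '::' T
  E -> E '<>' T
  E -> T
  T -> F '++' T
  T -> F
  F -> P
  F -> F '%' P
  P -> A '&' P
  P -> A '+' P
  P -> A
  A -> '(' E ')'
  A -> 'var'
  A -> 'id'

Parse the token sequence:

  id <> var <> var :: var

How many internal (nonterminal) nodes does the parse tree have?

[E [E [E [E [T [F [P [A id]]]]] <> [T [F [P [A var]]]]] <> [T [F [P [A var]]]]] :: [T [F [P [A var]]]]]

20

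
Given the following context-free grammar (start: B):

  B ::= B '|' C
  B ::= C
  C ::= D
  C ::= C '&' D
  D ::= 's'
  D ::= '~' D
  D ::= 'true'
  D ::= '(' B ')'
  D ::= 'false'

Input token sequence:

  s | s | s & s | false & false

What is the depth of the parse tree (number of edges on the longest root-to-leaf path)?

6

[B [B [B [B [C [D s]]] | [C [D s]]] | [C [C [D s]] & [D s]]] | [C [C [D false]] & [D false]]]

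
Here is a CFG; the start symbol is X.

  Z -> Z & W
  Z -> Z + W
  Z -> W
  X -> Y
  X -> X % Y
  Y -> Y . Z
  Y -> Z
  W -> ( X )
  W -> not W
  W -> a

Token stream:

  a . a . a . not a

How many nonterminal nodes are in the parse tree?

14

[X [Y [Y [Y [Y [Z [W a]]] . [Z [W a]]] . [Z [W a]]] . [Z [W not [W a]]]]]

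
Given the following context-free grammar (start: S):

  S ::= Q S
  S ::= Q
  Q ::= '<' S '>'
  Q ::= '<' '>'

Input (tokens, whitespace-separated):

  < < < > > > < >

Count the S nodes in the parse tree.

4

[S [Q < [S [Q < [S [Q < >]] >]] >] [S [Q < >]]]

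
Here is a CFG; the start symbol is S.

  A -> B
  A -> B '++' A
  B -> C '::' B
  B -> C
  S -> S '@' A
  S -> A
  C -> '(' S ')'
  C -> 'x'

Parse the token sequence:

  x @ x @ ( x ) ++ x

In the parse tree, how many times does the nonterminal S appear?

4

[S [S [S [A [B [C x]]]] @ [A [B [C x]]]] @ [A [B [C ( [S [A [B [C x]]]] )]] ++ [A [B [C x]]]]]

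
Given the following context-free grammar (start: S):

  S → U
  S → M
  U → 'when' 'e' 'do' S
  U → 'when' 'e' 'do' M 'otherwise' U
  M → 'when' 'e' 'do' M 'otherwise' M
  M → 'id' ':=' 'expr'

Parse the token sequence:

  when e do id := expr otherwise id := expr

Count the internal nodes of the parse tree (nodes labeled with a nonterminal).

4

[S [M when e do [M id := expr] otherwise [M id := expr]]]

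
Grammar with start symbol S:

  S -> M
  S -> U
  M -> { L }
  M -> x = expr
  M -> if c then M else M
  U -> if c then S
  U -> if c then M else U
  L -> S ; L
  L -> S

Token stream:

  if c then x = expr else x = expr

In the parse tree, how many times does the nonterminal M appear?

3

[S [M if c then [M x = expr] else [M x = expr]]]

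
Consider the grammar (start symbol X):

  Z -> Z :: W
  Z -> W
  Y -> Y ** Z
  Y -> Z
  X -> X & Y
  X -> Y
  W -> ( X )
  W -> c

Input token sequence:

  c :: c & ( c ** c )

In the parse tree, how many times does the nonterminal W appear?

[X [X [Y [Z [Z [W c]] :: [W c]]]] & [Y [Z [W ( [X [Y [Y [Z [W c]]] ** [Z [W c]]]] )]]]]

5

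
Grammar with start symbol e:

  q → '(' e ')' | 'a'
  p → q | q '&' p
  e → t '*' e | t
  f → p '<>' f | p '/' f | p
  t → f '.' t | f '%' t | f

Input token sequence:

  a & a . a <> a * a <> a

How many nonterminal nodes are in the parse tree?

[e [t [f [p [q a] & [p [q a]]]] . [t [f [p [q a]] <> [f [p [q a]]]]]] * [e [t [f [p [q a]] <> [f [p [q a]]]]]]]

22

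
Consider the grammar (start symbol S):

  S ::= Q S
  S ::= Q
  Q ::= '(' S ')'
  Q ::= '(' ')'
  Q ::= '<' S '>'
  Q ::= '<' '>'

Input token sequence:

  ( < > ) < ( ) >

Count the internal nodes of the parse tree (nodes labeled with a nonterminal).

[S [Q ( [S [Q < >]] )] [S [Q < [S [Q ( )]] >]]]

8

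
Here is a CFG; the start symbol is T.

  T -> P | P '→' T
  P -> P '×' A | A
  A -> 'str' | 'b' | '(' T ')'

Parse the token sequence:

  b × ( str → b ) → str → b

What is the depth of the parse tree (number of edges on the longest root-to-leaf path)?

7

[T [P [P [A b]] × [A ( [T [P [A str]] → [T [P [A b]]]] )]] → [T [P [A str]] → [T [P [A b]]]]]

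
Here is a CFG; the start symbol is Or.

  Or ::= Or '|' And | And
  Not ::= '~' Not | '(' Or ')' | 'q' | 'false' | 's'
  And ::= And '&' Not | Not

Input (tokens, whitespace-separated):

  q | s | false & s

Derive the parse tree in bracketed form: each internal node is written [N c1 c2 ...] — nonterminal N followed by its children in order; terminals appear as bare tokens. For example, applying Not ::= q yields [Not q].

[Or [Or [Or [And [Not q]]] | [And [Not s]]] | [And [And [Not false]] & [Not s]]]

Or
Or | And
Or | And | And
And | And | And
Not | And | And
q | And | And
q | Not | And
q | s | And
q | s | And & Not
q | s | Not & Not
q | s | false & Not
q | s | false & s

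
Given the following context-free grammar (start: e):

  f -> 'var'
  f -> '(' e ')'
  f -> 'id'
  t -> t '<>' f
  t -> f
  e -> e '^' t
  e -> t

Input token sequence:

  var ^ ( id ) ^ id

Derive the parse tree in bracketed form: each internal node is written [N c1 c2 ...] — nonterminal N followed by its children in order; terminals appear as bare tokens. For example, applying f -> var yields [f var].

[e [e [e [t [f var]]] ^ [t [f ( [e [t [f id]]] )]]] ^ [t [f id]]]

e
e ^ t
e ^ t ^ t
t ^ t ^ t
f ^ t ^ t
var ^ t ^ t
var ^ f ^ t
var ^ ( e ) ^ t
var ^ ( t ) ^ t
var ^ ( f ) ^ t
var ^ ( id ) ^ t
var ^ ( id ) ^ f
var ^ ( id ) ^ id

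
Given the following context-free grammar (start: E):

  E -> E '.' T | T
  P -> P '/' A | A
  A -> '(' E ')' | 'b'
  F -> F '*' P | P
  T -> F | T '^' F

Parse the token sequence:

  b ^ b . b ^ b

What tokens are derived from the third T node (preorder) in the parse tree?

b ^ b

[E [E [T [T [F [P [A b]]]] ^ [F [P [A b]]]]] . [T [T [F [P [A b]]]] ^ [F [P [A b]]]]]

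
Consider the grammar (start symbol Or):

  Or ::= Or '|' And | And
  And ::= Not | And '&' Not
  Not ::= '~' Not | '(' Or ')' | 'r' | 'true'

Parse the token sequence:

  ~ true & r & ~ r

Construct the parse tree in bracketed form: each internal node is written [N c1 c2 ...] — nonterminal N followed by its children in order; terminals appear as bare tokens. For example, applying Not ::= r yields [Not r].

Or
And
And & Not
And & Not & Not
Not & Not & Not
~ Not & Not & Not
~ true & Not & Not
~ true & r & Not
~ true & r & ~ Not
~ true & r & ~ r

[Or [And [And [And [Not ~ [Not true]]] & [Not r]] & [Not ~ [Not r]]]]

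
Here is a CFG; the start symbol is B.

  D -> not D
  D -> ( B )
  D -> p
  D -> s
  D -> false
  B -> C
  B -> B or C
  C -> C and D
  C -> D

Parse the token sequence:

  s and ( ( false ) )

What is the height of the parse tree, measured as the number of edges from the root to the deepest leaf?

9

[B [C [C [D s]] and [D ( [B [C [D ( [B [C [D false]]] )]]] )]]]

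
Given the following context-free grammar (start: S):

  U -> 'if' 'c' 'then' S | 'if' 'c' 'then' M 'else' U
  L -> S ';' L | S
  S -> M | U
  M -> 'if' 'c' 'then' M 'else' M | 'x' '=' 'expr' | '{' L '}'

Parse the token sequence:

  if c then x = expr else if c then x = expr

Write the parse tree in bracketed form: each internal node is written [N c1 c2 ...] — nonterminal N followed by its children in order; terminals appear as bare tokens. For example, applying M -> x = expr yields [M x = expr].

[S [U if c then [M x = expr] else [U if c then [S [M x = expr]]]]]

S
U
if c then M else U
if c then x = expr else U
if c then x = expr else if c then S
if c then x = expr else if c then M
if c then x = expr else if c then x = expr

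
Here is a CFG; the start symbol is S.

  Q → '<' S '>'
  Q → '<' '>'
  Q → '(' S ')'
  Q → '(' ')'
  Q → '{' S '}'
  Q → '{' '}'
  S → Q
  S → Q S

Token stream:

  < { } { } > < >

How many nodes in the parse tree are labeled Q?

4

[S [Q < [S [Q { }] [S [Q { }]]] >] [S [Q < >]]]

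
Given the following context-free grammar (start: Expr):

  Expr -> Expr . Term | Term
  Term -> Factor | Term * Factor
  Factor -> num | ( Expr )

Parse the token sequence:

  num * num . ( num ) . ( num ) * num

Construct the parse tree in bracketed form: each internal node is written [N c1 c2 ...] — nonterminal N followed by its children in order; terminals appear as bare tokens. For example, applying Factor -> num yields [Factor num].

[Expr [Expr [Expr [Term [Term [Factor num]] * [Factor num]]] . [Term [Factor ( [Expr [Term [Factor num]]] )]]] . [Term [Term [Factor ( [Expr [Term [Factor num]]] )]] * [Factor num]]]

Expr
Expr . Term
Expr . Term . Term
Term . Term . Term
Term * Factor . Term . Term
Factor * Factor . Term . Term
num * Factor . Term . Term
num * num . Term . Term
num * num . Factor . Term
num * num . ( Expr ) . Term
num * num . ( Term ) . Term
num * num . ( Factor ) . Term
num * num . ( num ) . Term
num * num . ( num ) . Term * Factor
num * num . ( num ) . Factor * Factor
num * num . ( num ) . ( Expr ) * Factor
num * num . ( num ) . ( Term ) * Factor
num * num . ( num ) . ( Factor ) * Factor
num * num . ( num ) . ( num ) * Factor
num * num . ( num ) . ( num ) * num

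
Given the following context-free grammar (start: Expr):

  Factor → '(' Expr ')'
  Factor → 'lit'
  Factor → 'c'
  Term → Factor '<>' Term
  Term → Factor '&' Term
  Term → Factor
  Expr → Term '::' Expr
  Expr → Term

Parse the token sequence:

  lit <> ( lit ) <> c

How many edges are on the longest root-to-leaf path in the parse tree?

[Expr [Term [Factor lit] <> [Term [Factor ( [Expr [Term [Factor lit]]] )] <> [Term [Factor c]]]]]

7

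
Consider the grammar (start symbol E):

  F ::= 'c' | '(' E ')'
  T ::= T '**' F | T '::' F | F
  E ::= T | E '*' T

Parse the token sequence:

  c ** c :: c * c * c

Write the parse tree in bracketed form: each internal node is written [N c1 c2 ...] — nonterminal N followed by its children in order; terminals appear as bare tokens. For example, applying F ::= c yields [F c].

[E [E [E [T [T [T [F c]] ** [F c]] :: [F c]]] * [T [F c]]] * [T [F c]]]

E
E * T
E * T * T
T * T * T
T :: F * T * T
T ** F :: F * T * T
F ** F :: F * T * T
c ** F :: F * T * T
c ** c :: F * T * T
c ** c :: c * T * T
c ** c :: c * F * T
c ** c :: c * c * T
c ** c :: c * c * F
c ** c :: c * c * c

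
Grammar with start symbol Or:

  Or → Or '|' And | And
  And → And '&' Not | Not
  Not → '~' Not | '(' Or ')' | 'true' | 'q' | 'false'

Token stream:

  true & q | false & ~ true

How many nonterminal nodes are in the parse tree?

[Or [Or [And [And [Not true]] & [Not q]]] | [And [And [Not false]] & [Not ~ [Not true]]]]

11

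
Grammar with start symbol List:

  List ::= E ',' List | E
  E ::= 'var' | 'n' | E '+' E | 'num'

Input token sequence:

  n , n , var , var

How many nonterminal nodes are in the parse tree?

[List [E n] , [List [E n] , [List [E var] , [List [E var]]]]]

8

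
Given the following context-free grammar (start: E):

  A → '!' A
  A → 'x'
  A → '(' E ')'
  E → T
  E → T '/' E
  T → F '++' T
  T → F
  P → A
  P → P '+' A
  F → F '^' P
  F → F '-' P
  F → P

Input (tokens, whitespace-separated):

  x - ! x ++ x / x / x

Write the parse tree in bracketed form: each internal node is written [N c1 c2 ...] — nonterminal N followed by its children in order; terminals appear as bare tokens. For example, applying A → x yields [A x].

E
T / E
F ++ T / E
F - P ++ T / E
P - P ++ T / E
A - P ++ T / E
x - P ++ T / E
x - A ++ T / E
x - ! A ++ T / E
x - ! x ++ T / E
x - ! x ++ F / E
x - ! x ++ P / E
x - ! x ++ A / E
x - ! x ++ x / E
x - ! x ++ x / T / E
x - ! x ++ x / F / E
x - ! x ++ x / P / E
x - ! x ++ x / A / E
x - ! x ++ x / x / E
x - ! x ++ x / x / T
x - ! x ++ x / x / F
x - ! x ++ x / x / P
x - ! x ++ x / x / A
x - ! x ++ x / x / x

[E [T [F [F [P [A x]]] - [P [A ! [A x]]]] ++ [T [F [P [A x]]]]] / [E [T [F [P [A x]]]] / [E [T [F [P [A x]]]]]]]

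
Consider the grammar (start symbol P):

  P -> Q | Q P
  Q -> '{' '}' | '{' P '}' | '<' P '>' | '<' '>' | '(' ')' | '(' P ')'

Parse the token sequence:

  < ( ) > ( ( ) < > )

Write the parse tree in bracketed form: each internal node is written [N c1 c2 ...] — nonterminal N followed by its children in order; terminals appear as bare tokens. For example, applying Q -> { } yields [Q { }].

[P [Q < [P [Q ( )]] >] [P [Q ( [P [Q ( )] [P [Q < >]]] )]]]

P
Q P
< P > P
< Q > P
< ( ) > P
< ( ) > Q
< ( ) > ( P )
< ( ) > ( Q P )
< ( ) > ( ( ) P )
< ( ) > ( ( ) Q )
< ( ) > ( ( ) < > )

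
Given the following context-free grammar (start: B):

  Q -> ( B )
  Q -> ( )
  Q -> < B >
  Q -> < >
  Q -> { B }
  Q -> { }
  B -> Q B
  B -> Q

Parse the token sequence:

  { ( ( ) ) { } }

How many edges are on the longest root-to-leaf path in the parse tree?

[B [Q { [B [Q ( [B [Q ( )]] )] [B [Q { }]]] }]]

6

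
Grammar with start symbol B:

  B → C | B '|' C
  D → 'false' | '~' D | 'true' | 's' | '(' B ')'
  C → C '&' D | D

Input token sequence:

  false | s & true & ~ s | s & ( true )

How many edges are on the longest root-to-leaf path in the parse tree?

6

[B [B [B [C [D false]]] | [C [C [C [D s]] & [D true]] & [D ~ [D s]]]] | [C [C [D s]] & [D ( [B [C [D true]]] )]]]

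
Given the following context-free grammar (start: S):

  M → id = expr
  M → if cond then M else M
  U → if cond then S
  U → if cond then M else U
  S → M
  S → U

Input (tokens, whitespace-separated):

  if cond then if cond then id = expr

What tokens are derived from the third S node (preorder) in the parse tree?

id = expr

[S [U if cond then [S [U if cond then [S [M id = expr]]]]]]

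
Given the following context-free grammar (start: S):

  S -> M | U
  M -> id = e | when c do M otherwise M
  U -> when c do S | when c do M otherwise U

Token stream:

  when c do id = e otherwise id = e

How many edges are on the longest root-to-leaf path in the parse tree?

[S [M when c do [M id = e] otherwise [M id = e]]]

3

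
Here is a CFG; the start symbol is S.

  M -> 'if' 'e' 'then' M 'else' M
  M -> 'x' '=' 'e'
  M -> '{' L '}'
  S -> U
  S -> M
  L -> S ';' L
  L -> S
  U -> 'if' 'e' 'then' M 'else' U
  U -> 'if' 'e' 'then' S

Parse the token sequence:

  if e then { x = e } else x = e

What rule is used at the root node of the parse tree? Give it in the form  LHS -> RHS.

[S [M if e then [M { [L [S [M x = e]]] }] else [M x = e]]]

S -> M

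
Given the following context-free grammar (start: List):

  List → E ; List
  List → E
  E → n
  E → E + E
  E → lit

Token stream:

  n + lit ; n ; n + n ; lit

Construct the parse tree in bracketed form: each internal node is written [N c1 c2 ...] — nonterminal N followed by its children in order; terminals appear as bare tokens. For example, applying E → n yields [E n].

List
E ; List
E + E ; List
n + E ; List
n + lit ; List
n + lit ; E ; List
n + lit ; n ; List
n + lit ; n ; E ; List
n + lit ; n ; E + E ; List
n + lit ; n ; n + E ; List
n + lit ; n ; n + n ; List
n + lit ; n ; n + n ; E
n + lit ; n ; n + n ; lit

[List [E [E n] + [E lit]] ; [List [E n] ; [List [E [E n] + [E n]] ; [List [E lit]]]]]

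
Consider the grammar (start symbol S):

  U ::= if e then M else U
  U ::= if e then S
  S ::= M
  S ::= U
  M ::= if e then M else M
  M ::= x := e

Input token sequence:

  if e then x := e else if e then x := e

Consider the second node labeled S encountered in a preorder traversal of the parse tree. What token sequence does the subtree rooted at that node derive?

[S [U if e then [M x := e] else [U if e then [S [M x := e]]]]]

x := e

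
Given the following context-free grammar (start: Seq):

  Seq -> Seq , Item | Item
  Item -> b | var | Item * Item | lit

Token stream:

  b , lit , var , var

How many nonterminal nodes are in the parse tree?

8

[Seq [Seq [Seq [Seq [Item b]] , [Item lit]] , [Item var]] , [Item var]]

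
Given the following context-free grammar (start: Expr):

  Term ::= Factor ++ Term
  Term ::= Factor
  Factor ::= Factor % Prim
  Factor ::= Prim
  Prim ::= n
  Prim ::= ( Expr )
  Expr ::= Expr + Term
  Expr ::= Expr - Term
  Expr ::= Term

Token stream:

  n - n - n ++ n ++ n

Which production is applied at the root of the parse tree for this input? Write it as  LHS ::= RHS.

Expr ::= Expr - Term

[Expr [Expr [Expr [Term [Factor [Prim n]]]] - [Term [Factor [Prim n]]]] - [Term [Factor [Prim n]] ++ [Term [Factor [Prim n]] ++ [Term [Factor [Prim n]]]]]]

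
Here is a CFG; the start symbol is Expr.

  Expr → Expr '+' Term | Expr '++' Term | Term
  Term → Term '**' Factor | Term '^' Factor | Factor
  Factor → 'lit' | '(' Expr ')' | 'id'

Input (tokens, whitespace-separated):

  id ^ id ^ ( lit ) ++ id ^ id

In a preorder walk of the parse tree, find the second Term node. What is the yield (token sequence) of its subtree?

id ^ id

[Expr [Expr [Term [Term [Term [Factor id]] ^ [Factor id]] ^ [Factor ( [Expr [Term [Factor lit]]] )]]] ++ [Term [Term [Factor id]] ^ [Factor id]]]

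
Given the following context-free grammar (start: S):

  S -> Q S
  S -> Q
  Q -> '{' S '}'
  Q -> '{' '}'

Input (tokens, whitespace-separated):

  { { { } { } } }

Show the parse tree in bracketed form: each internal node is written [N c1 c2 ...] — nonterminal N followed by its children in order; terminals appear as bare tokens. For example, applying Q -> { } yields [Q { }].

[S [Q { [S [Q { [S [Q { }] [S [Q { }]]] }]] }]]

S
Q
{ S }
{ Q }
{ { S } }
{ { Q S } }
{ { { } S } }
{ { { } Q } }
{ { { } { } } }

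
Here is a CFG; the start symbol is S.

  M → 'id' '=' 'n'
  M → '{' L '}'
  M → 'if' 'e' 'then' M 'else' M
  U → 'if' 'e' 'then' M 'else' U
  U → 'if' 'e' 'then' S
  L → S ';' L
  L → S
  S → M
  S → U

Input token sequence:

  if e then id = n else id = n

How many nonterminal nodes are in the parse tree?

[S [M if e then [M id = n] else [M id = n]]]

4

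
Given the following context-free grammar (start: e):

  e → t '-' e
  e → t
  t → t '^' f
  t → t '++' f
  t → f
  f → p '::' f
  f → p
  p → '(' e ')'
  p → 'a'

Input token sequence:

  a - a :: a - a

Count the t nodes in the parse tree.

[e [t [f [p a]]] - [e [t [f [p a] :: [f [p a]]]] - [e [t [f [p a]]]]]]

3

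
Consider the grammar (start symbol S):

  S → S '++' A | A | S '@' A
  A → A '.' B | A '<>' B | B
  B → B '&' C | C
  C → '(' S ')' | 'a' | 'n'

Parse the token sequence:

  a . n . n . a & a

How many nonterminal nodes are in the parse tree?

[S [A [A [A [A [B [C a]]] . [B [C n]]] . [B [C n]]] . [B [B [C a]] & [C a]]]]

15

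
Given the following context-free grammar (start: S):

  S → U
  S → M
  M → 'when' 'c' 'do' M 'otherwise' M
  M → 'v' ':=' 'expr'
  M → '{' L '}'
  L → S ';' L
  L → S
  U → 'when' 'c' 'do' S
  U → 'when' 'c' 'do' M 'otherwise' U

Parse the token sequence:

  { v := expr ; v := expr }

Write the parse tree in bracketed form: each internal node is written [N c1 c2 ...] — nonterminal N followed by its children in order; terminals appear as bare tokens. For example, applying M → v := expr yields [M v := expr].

[S [M { [L [S [M v := expr]] ; [L [S [M v := expr]]]] }]]

S
M
{ L }
{ S ; L }
{ M ; L }
{ v := expr ; L }
{ v := expr ; S }
{ v := expr ; M }
{ v := expr ; v := expr }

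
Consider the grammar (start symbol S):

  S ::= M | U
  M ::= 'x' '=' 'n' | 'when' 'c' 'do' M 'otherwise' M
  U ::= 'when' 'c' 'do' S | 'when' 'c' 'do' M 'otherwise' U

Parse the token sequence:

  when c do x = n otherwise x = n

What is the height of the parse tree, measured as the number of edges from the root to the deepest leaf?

3

[S [M when c do [M x = n] otherwise [M x = n]]]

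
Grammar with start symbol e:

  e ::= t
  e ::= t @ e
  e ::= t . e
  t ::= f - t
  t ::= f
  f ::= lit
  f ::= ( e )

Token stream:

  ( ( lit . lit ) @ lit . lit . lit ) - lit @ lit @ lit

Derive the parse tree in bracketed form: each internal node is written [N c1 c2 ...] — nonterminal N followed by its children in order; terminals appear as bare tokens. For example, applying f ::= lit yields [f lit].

[e [t [f ( [e [t [f ( [e [t [f lit]] . [e [t [f lit]]]] )]] @ [e [t [f lit]] . [e [t [f lit]] . [e [t [f lit]]]]]] )] - [t [f lit]]] @ [e [t [f lit]] @ [e [t [f lit]]]]]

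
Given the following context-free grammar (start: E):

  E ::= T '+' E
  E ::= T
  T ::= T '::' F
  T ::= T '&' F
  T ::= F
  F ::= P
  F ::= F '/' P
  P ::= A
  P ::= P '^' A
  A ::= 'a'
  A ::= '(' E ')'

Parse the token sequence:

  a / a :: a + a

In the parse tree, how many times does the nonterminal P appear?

4

[E [T [T [F [F [P [A a]]] / [P [A a]]]] :: [F [P [A a]]]] + [E [T [F [P [A a]]]]]]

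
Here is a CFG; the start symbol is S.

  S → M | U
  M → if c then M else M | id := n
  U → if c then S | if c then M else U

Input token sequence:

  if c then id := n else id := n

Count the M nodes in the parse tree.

[S [M if c then [M id := n] else [M id := n]]]

3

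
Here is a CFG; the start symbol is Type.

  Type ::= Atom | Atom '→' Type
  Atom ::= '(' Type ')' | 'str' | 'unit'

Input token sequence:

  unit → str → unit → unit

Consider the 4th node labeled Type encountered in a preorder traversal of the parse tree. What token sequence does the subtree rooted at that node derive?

unit

[Type [Atom unit] → [Type [Atom str] → [Type [Atom unit] → [Type [Atom unit]]]]]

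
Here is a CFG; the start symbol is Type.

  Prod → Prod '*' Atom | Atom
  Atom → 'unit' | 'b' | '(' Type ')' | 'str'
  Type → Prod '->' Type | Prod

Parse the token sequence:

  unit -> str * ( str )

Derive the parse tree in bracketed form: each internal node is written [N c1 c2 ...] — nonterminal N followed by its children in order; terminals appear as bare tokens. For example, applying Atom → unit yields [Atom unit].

Type
Prod -> Type
Atom -> Type
unit -> Type
unit -> Prod
unit -> Prod * Atom
unit -> Atom * Atom
unit -> str * Atom
unit -> str * ( Type )
unit -> str * ( Prod )
unit -> str * ( Atom )
unit -> str * ( str )

[Type [Prod [Atom unit]] -> [Type [Prod [Prod [Atom str]] * [Atom ( [Type [Prod [Atom str]]] )]]]]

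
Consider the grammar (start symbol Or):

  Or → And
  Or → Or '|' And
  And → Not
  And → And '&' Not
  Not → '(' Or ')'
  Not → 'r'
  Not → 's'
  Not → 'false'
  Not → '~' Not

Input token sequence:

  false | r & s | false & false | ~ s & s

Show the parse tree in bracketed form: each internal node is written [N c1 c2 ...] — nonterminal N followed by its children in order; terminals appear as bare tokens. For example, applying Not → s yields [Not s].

[Or [Or [Or [Or [And [Not false]]] | [And [And [Not r]] & [Not s]]] | [And [And [Not false]] & [Not false]]] | [And [And [Not ~ [Not s]]] & [Not s]]]

Or
Or | And
Or | And | And
Or | And | And | And
And | And | And | And
Not | And | And | And
false | And | And | And
false | And & Not | And | And
false | Not & Not | And | And
false | r & Not | And | And
false | r & s | And | And
false | r & s | And & Not | And
false | r & s | Not & Not | And
false | r & s | false & Not | And
false | r & s | false & false | And
false | r & s | false & false | And & Not
false | r & s | false & false | Not & Not
false | r & s | false & false | ~ Not & Not
false | r & s | false & false | ~ s & Not
false | r & s | false & false | ~ s & s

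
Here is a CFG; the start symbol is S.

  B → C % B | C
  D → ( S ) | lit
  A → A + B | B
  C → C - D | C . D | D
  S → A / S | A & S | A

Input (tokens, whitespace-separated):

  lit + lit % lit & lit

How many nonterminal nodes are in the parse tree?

17

[S [A [A [B [C [D lit]]]] + [B [C [D lit]] % [B [C [D lit]]]]] & [S [A [B [C [D lit]]]]]]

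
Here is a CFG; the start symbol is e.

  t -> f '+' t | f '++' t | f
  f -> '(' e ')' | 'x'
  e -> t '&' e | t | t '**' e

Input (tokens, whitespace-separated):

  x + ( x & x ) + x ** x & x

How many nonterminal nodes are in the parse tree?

[e [t [f x] + [t [f ( [e [t [f x]] & [e [t [f x]]]] )] + [t [f x]]]] ** [e [t [f x]] & [e [t [f x]]]]]

19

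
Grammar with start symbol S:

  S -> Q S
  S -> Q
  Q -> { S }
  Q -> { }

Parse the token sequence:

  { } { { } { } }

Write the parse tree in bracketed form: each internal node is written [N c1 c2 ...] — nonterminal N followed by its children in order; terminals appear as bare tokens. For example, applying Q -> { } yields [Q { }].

S
Q S
{ } S
{ } Q
{ } { S }
{ } { Q S }
{ } { { } S }
{ } { { } Q }
{ } { { } { } }

[S [Q { }] [S [Q { [S [Q { }] [S [Q { }]]] }]]]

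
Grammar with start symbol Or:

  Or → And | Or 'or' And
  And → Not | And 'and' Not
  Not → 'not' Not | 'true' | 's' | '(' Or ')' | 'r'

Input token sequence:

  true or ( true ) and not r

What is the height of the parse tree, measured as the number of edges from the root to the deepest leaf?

[Or [Or [And [Not true]]] or [And [And [Not ( [Or [And [Not true]]] )]] and [Not not [Not r]]]]

7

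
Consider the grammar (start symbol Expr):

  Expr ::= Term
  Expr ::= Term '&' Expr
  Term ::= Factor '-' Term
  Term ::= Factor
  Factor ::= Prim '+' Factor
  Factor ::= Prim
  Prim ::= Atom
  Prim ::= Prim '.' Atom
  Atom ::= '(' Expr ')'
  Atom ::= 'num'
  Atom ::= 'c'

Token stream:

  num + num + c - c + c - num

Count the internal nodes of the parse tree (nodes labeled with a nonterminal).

[Expr [Term [Factor [Prim [Atom num]] + [Factor [Prim [Atom num]] + [Factor [Prim [Atom c]]]]] - [Term [Factor [Prim [Atom c]] + [Factor [Prim [Atom c]]]] - [Term [Factor [Prim [Atom num]]]]]]]

22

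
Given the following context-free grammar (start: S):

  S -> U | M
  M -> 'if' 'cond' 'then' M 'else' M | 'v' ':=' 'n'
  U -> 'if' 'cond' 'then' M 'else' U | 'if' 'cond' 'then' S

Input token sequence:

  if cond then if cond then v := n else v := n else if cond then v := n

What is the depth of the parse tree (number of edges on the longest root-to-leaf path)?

[S [U if cond then [M if cond then [M v := n] else [M v := n]] else [U if cond then [S [M v := n]]]]]

5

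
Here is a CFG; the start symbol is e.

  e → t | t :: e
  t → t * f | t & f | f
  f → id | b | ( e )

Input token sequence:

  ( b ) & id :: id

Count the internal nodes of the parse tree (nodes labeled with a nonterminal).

[e [t [t [f ( [e [t [f b]]] )]] & [f id]] :: [e [t [f id]]]]

11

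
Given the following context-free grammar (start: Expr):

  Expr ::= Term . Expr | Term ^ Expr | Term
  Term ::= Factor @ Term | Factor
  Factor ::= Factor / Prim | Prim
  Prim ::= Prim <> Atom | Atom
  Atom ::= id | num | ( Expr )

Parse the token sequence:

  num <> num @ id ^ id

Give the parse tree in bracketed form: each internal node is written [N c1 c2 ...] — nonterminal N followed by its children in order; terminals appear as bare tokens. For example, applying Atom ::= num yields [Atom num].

Expr
Term ^ Expr
Factor @ Term ^ Expr
Prim @ Term ^ Expr
Prim <> Atom @ Term ^ Expr
Atom <> Atom @ Term ^ Expr
num <> Atom @ Term ^ Expr
num <> num @ Term ^ Expr
num <> num @ Factor ^ Expr
num <> num @ Prim ^ Expr
num <> num @ Atom ^ Expr
num <> num @ id ^ Expr
num <> num @ id ^ Term
num <> num @ id ^ Factor
num <> num @ id ^ Prim
num <> num @ id ^ Atom
num <> num @ id ^ id

[Expr [Term [Factor [Prim [Prim [Atom num]] <> [Atom num]]] @ [Term [Factor [Prim [Atom id]]]]] ^ [Expr [Term [Factor [Prim [Atom id]]]]]]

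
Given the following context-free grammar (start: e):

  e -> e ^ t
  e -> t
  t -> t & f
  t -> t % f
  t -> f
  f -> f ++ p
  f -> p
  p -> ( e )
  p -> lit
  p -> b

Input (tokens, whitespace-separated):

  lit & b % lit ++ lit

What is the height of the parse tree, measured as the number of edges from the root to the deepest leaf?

6

[e [t [t [t [f [p lit]]] & [f [p b]]] % [f [f [p lit]] ++ [p lit]]]]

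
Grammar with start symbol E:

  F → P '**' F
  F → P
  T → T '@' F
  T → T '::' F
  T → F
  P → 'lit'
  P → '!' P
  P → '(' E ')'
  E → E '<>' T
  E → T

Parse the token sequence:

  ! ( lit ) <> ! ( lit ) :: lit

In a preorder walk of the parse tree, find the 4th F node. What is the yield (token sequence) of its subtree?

[E [E [T [F [P ! [P ( [E [T [F [P lit]]]] )]]]]] <> [T [T [F [P ! [P ( [E [T [F [P lit]]]] )]]]] :: [F [P lit]]]]

lit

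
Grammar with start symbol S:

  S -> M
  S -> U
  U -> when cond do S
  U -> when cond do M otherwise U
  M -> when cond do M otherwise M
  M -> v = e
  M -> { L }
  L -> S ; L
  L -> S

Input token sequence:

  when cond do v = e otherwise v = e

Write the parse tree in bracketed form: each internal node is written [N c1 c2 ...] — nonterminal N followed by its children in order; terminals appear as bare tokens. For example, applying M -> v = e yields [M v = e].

[S [M when cond do [M v = e] otherwise [M v = e]]]

S
M
when cond do M otherwise M
when cond do v = e otherwise M
when cond do v = e otherwise v = e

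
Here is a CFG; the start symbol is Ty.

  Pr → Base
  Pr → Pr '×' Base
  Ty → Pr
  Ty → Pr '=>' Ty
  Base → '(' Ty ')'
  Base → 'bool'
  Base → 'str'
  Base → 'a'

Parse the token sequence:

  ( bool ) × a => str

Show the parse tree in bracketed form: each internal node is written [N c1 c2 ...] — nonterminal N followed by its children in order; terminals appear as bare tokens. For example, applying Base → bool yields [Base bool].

[Ty [Pr [Pr [Base ( [Ty [Pr [Base bool]]] )]] × [Base a]] => [Ty [Pr [Base str]]]]

Ty
Pr => Ty
Pr × Base => Ty
Base × Base => Ty
( Ty ) × Base => Ty
( Pr ) × Base => Ty
( Base ) × Base => Ty
( bool ) × Base => Ty
( bool ) × a => Ty
( bool ) × a => Pr
( bool ) × a => Base
( bool ) × a => str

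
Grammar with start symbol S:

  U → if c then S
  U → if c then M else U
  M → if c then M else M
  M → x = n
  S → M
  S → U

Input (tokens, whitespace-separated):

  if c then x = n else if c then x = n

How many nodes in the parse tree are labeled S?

2

[S [U if c then [M x = n] else [U if c then [S [M x = n]]]]]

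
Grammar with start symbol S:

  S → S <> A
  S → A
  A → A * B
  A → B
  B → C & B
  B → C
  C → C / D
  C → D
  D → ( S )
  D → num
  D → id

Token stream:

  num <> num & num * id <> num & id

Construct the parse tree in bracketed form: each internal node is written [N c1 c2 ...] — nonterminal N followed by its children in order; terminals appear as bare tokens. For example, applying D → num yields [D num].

[S [S [S [A [B [C [D num]]]]] <> [A [A [B [C [D num]] & [B [C [D num]]]]] * [B [C [D id]]]]] <> [A [B [C [D num]] & [B [C [D id]]]]]]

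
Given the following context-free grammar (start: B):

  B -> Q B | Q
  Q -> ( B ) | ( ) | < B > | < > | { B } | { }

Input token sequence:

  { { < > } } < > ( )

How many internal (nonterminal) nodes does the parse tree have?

10

[B [Q { [B [Q { [B [Q < >]] }]] }] [B [Q < >] [B [Q ( )]]]]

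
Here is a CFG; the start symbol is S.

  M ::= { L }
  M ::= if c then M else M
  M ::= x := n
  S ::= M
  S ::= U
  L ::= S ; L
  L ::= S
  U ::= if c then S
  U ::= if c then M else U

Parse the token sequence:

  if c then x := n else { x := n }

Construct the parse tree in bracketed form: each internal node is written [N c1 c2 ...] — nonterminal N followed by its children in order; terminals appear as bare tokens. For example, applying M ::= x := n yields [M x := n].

[S [M if c then [M x := n] else [M { [L [S [M x := n]]] }]]]

S
M
if c then M else M
if c then x := n else M
if c then x := n else { L }
if c then x := n else { S }
if c then x := n else { M }
if c then x := n else { x := n }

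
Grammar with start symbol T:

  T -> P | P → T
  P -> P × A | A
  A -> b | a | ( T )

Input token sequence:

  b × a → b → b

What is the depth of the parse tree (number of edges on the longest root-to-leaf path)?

[T [P [P [A b]] × [A a]] → [T [P [A b]] → [T [P [A b]]]]]

5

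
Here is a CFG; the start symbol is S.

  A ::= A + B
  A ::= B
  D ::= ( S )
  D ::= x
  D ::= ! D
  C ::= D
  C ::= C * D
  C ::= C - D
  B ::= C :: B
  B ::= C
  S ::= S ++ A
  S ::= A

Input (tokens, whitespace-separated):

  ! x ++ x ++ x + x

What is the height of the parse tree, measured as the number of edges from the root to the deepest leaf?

[S [S [S [A [B [C [D ! [D x]]]]]] ++ [A [B [C [D x]]]]] ++ [A [A [B [C [D x]]]] + [B [C [D x]]]]]

8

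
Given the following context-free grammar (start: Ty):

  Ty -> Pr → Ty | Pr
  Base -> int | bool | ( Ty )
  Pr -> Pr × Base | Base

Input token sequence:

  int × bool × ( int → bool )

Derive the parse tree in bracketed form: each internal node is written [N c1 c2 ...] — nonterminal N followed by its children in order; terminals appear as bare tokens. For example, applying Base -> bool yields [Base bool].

Ty
Pr
Pr × Base
Pr × Base × Base
Base × Base × Base
int × Base × Base
int × bool × Base
int × bool × ( Ty )
int × bool × ( Pr → Ty )
int × bool × ( Base → Ty )
int × bool × ( int → Ty )
int × bool × ( int → Pr )
int × bool × ( int → Base )
int × bool × ( int → bool )

[Ty [Pr [Pr [Pr [Base int]] × [Base bool]] × [Base ( [Ty [Pr [Base int]] → [Ty [Pr [Base bool]]]] )]]]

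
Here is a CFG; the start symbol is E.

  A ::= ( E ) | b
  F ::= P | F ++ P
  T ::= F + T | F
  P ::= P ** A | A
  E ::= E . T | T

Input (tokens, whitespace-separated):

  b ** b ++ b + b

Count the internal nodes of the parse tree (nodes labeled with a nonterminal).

14

[E [T [F [F [P [P [A b]] ** [A b]]] ++ [P [A b]]] + [T [F [P [A b]]]]]]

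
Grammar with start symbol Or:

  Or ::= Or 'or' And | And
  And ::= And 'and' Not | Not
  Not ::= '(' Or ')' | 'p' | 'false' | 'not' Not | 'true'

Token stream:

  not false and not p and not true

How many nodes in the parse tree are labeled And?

[Or [And [And [And [Not not [Not false]]] and [Not not [Not p]]] and [Not not [Not true]]]]

3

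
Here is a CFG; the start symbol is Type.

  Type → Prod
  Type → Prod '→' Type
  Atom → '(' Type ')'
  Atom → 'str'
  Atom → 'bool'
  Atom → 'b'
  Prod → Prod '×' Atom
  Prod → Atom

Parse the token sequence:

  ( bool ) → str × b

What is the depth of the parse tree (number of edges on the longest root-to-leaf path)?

[Type [Prod [Atom ( [Type [Prod [Atom bool]]] )]] → [Type [Prod [Prod [Atom str]] × [Atom b]]]]

6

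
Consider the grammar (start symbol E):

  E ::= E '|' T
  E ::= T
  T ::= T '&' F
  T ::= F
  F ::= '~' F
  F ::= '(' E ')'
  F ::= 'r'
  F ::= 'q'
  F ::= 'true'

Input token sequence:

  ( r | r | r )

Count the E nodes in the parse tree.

4

[E [T [F ( [E [E [E [T [F r]]] | [T [F r]]] | [T [F r]]] )]]]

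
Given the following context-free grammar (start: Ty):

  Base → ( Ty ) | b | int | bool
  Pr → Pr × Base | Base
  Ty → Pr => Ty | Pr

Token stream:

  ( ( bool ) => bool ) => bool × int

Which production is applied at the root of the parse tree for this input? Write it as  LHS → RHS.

Ty → Pr => Ty

[Ty [Pr [Base ( [Ty [Pr [Base ( [Ty [Pr [Base bool]]] )]] => [Ty [Pr [Base bool]]]] )]] => [Ty [Pr [Pr [Base bool]] × [Base int]]]]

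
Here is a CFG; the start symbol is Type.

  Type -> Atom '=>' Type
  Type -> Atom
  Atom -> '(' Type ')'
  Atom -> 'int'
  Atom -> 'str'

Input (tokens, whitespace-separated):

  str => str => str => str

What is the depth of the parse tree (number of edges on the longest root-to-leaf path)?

[Type [Atom str] => [Type [Atom str] => [Type [Atom str] => [Type [Atom str]]]]]

5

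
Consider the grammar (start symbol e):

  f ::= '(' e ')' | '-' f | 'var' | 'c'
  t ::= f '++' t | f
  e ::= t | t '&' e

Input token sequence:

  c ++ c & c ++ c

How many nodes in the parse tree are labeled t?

4

[e [t [f c] ++ [t [f c]]] & [e [t [f c] ++ [t [f c]]]]]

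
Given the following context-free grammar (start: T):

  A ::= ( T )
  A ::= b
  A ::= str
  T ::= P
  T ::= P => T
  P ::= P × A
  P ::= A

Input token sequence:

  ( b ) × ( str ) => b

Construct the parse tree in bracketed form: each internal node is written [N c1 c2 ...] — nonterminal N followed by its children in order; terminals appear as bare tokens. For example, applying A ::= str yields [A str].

[T [P [P [A ( [T [P [A b]]] )]] × [A ( [T [P [A str]]] )]] => [T [P [A b]]]]

T
P => T
P × A => T
A × A => T
( T ) × A => T
( P ) × A => T
( A ) × A => T
( b ) × A => T
( b ) × ( T ) => T
( b ) × ( P ) => T
( b ) × ( A ) => T
( b ) × ( str ) => T
( b ) × ( str ) => P
( b ) × ( str ) => A
( b ) × ( str ) => b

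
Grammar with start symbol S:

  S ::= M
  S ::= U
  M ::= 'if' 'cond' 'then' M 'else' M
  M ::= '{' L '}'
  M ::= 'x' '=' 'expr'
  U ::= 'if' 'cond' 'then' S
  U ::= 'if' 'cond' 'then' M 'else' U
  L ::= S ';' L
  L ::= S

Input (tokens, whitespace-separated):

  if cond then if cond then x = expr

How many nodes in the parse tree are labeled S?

[S [U if cond then [S [U if cond then [S [M x = expr]]]]]]

3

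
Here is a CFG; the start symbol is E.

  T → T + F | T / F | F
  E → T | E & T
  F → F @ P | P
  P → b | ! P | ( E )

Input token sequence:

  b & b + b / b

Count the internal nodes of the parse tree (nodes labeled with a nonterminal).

[E [E [T [F [P b]]]] & [T [T [T [F [P b]]] + [F [P b]]] / [F [P b]]]]

14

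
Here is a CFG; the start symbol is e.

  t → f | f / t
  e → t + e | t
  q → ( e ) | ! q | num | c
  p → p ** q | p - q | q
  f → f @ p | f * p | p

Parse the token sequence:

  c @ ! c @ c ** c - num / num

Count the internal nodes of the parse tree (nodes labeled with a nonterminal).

20

[e [t [f [f [f [p [q c]]] @ [p [q ! [q c]]]] @ [p [p [p [q c]] ** [q c]] - [q num]]] / [t [f [p [q num]]]]]]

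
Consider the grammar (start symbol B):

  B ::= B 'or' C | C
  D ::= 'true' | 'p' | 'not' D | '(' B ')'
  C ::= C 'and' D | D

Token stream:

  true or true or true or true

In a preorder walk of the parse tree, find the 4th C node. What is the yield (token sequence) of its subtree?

[B [B [B [B [C [D true]]] or [C [D true]]] or [C [D true]]] or [C [D true]]]

true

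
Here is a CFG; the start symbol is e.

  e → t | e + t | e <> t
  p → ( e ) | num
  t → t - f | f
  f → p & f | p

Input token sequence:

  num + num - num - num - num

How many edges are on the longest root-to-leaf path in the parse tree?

[e [e [t [f [p num]]]] + [t [t [t [t [f [p num]]] - [f [p num]]] - [f [p num]]] - [f [p num]]]]

7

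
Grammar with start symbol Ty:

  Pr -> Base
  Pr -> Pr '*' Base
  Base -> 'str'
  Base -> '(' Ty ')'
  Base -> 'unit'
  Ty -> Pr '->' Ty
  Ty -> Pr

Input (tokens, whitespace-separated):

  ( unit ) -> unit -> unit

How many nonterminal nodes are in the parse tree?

[Ty [Pr [Base ( [Ty [Pr [Base unit]]] )]] -> [Ty [Pr [Base unit]] -> [Ty [Pr [Base unit]]]]]

12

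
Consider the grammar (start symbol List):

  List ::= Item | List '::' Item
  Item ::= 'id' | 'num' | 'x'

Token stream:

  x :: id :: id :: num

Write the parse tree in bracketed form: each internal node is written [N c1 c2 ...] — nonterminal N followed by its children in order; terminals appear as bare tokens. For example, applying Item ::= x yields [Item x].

List
List :: Item
List :: Item :: Item
List :: Item :: Item :: Item
Item :: Item :: Item :: Item
x :: Item :: Item :: Item
x :: id :: Item :: Item
x :: id :: id :: Item
x :: id :: id :: num

[List [List [List [List [Item x]] :: [Item id]] :: [Item id]] :: [Item num]]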